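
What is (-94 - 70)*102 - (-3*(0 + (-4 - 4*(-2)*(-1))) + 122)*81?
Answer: -29526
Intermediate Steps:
(-94 - 70)*102 - (-3*(0 + (-4 - 4*(-2)*(-1))) + 122)*81 = -164*102 - (-3*(0 + (-4 + 8*(-1))) + 122)*81 = -16728 - (-3*(0 + (-4 - 8)) + 122)*81 = -16728 - (-3*(0 - 12) + 122)*81 = -16728 - (-3*(-12) + 122)*81 = -16728 - (36 + 122)*81 = -16728 - 158*81 = -16728 - 1*12798 = -16728 - 12798 = -29526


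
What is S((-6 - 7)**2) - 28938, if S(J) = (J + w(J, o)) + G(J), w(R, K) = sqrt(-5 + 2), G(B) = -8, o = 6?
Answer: -28777 + I*sqrt(3) ≈ -28777.0 + 1.732*I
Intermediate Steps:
w(R, K) = I*sqrt(3) (w(R, K) = sqrt(-3) = I*sqrt(3))
S(J) = -8 + J + I*sqrt(3) (S(J) = (J + I*sqrt(3)) - 8 = -8 + J + I*sqrt(3))
S((-6 - 7)**2) - 28938 = (-8 + (-6 - 7)**2 + I*sqrt(3)) - 28938 = (-8 + (-13)**2 + I*sqrt(3)) - 28938 = (-8 + 169 + I*sqrt(3)) - 28938 = (161 + I*sqrt(3)) - 28938 = -28777 + I*sqrt(3)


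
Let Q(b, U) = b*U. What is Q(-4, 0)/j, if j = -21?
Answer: 0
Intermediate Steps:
Q(b, U) = U*b
Q(-4, 0)/j = (0*(-4))/(-21) = 0*(-1/21) = 0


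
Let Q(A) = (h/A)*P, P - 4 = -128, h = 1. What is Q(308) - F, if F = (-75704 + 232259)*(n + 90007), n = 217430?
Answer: -3706071564226/77 ≈ -4.8131e+10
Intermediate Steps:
P = -124 (P = 4 - 128 = -124)
F = 48130799535 (F = (-75704 + 232259)*(217430 + 90007) = 156555*307437 = 48130799535)
Q(A) = -124/A (Q(A) = (1/A)*(-124) = -124/A)
Q(308) - F = -124/308 - 1*48130799535 = -124*1/308 - 48130799535 = -31/77 - 48130799535 = -3706071564226/77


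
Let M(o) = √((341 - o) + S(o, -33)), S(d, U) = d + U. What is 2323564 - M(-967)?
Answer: 2323564 - 2*√77 ≈ 2.3235e+6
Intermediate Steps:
S(d, U) = U + d
M(o) = 2*√77 (M(o) = √((341 - o) + (-33 + o)) = √308 = 2*√77)
2323564 - M(-967) = 2323564 - 2*√77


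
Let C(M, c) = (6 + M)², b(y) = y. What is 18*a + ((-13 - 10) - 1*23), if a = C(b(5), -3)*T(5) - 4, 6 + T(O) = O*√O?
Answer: -13186 + 10890*√5 ≈ 11165.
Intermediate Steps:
T(O) = -6 + O^(3/2) (T(O) = -6 + O*√O = -6 + O^(3/2))
a = -730 + 605*√5 (a = (6 + 5)²*(-6 + 5^(3/2)) - 4 = 11²*(-6 + 5*√5) - 4 = 121*(-6 + 5*√5) - 4 = (-726 + 605*√5) - 4 = -730 + 605*√5 ≈ 622.82)
18*a + ((-13 - 10) - 1*23) = 18*(-730 + 605*√5) + ((-13 - 10) - 1*23) = (-13140 + 10890*√5) + (-23 - 23) = (-13140 + 10890*√5) - 46 = -13186 + 10890*√5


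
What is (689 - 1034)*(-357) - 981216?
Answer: -858051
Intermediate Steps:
(689 - 1034)*(-357) - 981216 = -345*(-357) - 981216 = 123165 - 981216 = -858051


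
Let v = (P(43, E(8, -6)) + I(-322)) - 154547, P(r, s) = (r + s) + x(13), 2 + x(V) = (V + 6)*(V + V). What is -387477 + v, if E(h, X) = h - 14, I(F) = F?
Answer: -541817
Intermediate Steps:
E(h, X) = -14 + h
x(V) = -2 + 2*V*(6 + V) (x(V) = -2 + (V + 6)*(V + V) = -2 + (6 + V)*(2*V) = -2 + 2*V*(6 + V))
P(r, s) = 492 + r + s (P(r, s) = (r + s) + (-2 + 2*13**2 + 12*13) = (r + s) + (-2 + 2*169 + 156) = (r + s) + (-2 + 338 + 156) = (r + s) + 492 = 492 + r + s)
v = -154340 (v = ((492 + 43 + (-14 + 8)) - 322) - 154547 = ((492 + 43 - 6) - 322) - 154547 = (529 - 322) - 154547 = 207 - 154547 = -154340)
-387477 + v = -387477 - 154340 = -541817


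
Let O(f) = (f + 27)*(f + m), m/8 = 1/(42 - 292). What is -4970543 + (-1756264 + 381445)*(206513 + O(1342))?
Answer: -351209681972656/125 ≈ -2.8097e+12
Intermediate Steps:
m = -4/125 (m = 8/(42 - 292) = 8/(-250) = 8*(-1/250) = -4/125 ≈ -0.032000)
O(f) = (27 + f)*(-4/125 + f) (O(f) = (f + 27)*(f - 4/125) = (27 + f)*(-4/125 + f))
-4970543 + (-1756264 + 381445)*(206513 + O(1342)) = -4970543 + (-1756264 + 381445)*(206513 + (-108/125 + 1342**2 + (3371/125)*1342)) = -4970543 - 1374819*(206513 + (-108/125 + 1800964 + 4523882/125)) = -4970543 - 1374819*(206513 + 229644274/125) = -4970543 - 1374819*255458399/125 = -4970543 - 351209060654781/125 = -351209681972656/125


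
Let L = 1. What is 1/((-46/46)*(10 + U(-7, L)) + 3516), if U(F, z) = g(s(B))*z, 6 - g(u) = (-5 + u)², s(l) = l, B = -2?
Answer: 1/3549 ≈ 0.00028177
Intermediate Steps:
g(u) = 6 - (-5 + u)²
U(F, z) = -43*z (U(F, z) = (6 - (-5 - 2)²)*z = (6 - 1*(-7)²)*z = (6 - 1*49)*z = (6 - 49)*z = -43*z)
1/((-46/46)*(10 + U(-7, L)) + 3516) = 1/((-46/46)*(10 - 43*1) + 3516) = 1/((-46*1/46)*(10 - 43) + 3516) = 1/(-1*(-33) + 3516) = 1/(33 + 3516) = 1/3549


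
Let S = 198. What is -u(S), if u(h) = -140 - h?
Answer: 338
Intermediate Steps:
-u(S) = -(-140 - 1*198) = -(-140 - 198) = -1*(-338) = 338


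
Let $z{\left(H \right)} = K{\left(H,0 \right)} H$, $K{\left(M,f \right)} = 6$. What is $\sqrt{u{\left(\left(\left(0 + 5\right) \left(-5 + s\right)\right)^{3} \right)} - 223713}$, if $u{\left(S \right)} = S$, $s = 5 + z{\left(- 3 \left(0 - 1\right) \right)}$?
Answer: $3 \sqrt{56143} \approx 710.84$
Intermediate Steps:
$z{\left(H \right)} = 6 H$
$s = 23$ ($s = 5 + 6 \left(- 3 \left(0 - 1\right)\right) = 5 + 6 \left(\left(-3\right) \left(-1\right)\right) = 5 + 6 \cdot 3 = 5 + 18 = 23$)
$\sqrt{u{\left(\left(\left(0 + 5\right) \left(-5 + s\right)\right)^{3} \right)} - 223713} = \sqrt{\left(\left(0 + 5\right) \left(-5 + 23\right)\right)^{3} - 223713} = \sqrt{\left(5 \cdot 18\right)^{3} - 223713} = \sqrt{90^{3} - 223713} = \sqrt{729000 - 223713} = \sqrt{505287} = 3 \sqrt{56143}$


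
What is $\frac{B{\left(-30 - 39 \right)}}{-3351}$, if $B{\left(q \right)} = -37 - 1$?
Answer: $\frac{38}{3351} \approx 0.01134$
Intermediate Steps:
$B{\left(q \right)} = -38$ ($B{\left(q \right)} = -37 - 1 = -38$)
$\frac{B{\left(-30 - 39 \right)}}{-3351} = - \frac{38}{-3351} = \left(-38\right) \left(- \frac{1}{3351}\right) = \frac{38}{3351}$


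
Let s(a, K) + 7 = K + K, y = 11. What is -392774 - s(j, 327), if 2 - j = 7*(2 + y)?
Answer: -393421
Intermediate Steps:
j = -89 (j = 2 - 7*(2 + 11) = 2 - 7*13 = 2 - 1*91 = 2 - 91 = -89)
s(a, K) = -7 + 2*K (s(a, K) = -7 + (K + K) = -7 + 2*K)
-392774 - s(j, 327) = -392774 - (-7 + 2*327) = -392774 - (-7 + 654) = -392774 - 1*647 = -392774 - 647 = -393421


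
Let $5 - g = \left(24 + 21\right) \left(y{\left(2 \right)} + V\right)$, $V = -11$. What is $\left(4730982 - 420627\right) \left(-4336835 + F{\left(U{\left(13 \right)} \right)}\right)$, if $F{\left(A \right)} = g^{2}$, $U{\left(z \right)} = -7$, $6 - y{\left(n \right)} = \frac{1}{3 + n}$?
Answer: $-18447086638470$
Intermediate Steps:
$y{\left(n \right)} = 6 - \frac{1}{3 + n}$
$g = 239$ ($g = 5 - \left(24 + 21\right) \left(\frac{17 + 6 \cdot 2}{3 + 2} - 11\right) = 5 - 45 \left(\frac{17 + 12}{5} - 11\right) = 5 - 45 \left(\frac{1}{5} \cdot 29 - 11\right) = 5 - 45 \left(\frac{29}{5} - 11\right) = 5 - 45 \left(- \frac{26}{5}\right) = 5 - -234 = 5 + 234 = 239$)
$F{\left(A \right)} = 57121$ ($F{\left(A \right)} = 239^{2} = 57121$)
$\left(4730982 - 420627\right) \left(-4336835 + F{\left(U{\left(13 \right)} \right)}\right) = \left(4730982 - 420627\right) \left(-4336835 + 57121\right) = 4310355 \left(-4279714\right) = -18447086638470$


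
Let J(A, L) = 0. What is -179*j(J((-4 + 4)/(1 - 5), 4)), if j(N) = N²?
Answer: 0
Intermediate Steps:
-179*j(J((-4 + 4)/(1 - 5), 4)) = -179*0² = -179*0 = 0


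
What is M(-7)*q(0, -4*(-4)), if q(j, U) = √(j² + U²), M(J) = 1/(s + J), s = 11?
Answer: 4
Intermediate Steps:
M(J) = 1/(11 + J)
q(j, U) = √(U² + j²)
M(-7)*q(0, -4*(-4)) = √((-4*(-4))² + 0²)/(11 - 7) = √(16² + 0)/4 = √(256 + 0)/4 = √256/4 = (¼)*16 = 4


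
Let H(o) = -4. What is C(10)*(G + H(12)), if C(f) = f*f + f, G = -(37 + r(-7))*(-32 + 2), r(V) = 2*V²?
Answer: 445060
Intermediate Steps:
G = 4050 (G = -(37 + 2*(-7)²)*(-32 + 2) = -(37 + 2*49)*(-30) = -(37 + 98)*(-30) = -135*(-30) = -1*(-4050) = 4050)
C(f) = f + f² (C(f) = f² + f = f + f²)
C(10)*(G + H(12)) = (10*(1 + 10))*(4050 - 4) = (10*11)*4046 = 110*4046 = 445060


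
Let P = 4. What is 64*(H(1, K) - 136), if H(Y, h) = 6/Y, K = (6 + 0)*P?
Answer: -8320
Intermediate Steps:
K = 24 (K = (6 + 0)*4 = 6*4 = 24)
64*(H(1, K) - 136) = 64*(6/1 - 136) = 64*(6*1 - 136) = 64*(6 - 136) = 64*(-130) = -8320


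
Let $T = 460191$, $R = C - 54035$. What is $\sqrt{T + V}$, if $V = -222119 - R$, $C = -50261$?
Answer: $4 \sqrt{21398} \approx 585.12$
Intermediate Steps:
$R = -104296$ ($R = -50261 - 54035 = -104296$)
$V = -117823$ ($V = -222119 - -104296 = -222119 + 104296 = -117823$)
$\sqrt{T + V} = \sqrt{460191 - 117823} = \sqrt{342368} = 4 \sqrt{21398}$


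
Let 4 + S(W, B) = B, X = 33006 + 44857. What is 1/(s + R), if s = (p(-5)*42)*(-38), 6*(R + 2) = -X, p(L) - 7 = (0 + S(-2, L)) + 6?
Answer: -6/116179 ≈ -5.1644e-5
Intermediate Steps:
X = 77863
S(W, B) = -4 + B
p(L) = 9 + L (p(L) = 7 + ((0 + (-4 + L)) + 6) = 7 + ((-4 + L) + 6) = 7 + (2 + L) = 9 + L)
R = -77875/6 (R = -2 + (-1*77863)/6 = -2 + (⅙)*(-77863) = -2 - 77863/6 = -77875/6 ≈ -12979.)
s = -6384 (s = ((9 - 5)*42)*(-38) = (4*42)*(-38) = 168*(-38) = -6384)
1/(s + R) = 1/(-6384 - 77875/6) = 1/(-116179/6) = -6/116179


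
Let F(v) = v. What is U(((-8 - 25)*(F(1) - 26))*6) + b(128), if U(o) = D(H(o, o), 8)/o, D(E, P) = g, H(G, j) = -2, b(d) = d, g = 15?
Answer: 42241/330 ≈ 128.00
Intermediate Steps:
D(E, P) = 15
U(o) = 15/o
U(((-8 - 25)*(F(1) - 26))*6) + b(128) = 15/((((-8 - 25)*(1 - 26))*6)) + 128 = 15/((-33*(-25)*6)) + 128 = 15/((825*6)) + 128 = 15/4950 + 128 = 15*(1/4950) + 128 = 1/330 + 128 = 42241/330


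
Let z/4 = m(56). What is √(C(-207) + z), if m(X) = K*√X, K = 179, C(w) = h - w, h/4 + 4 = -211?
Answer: √(-653 + 1432*√14) ≈ 68.593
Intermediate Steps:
h = -860 (h = -16 + 4*(-211) = -16 - 844 = -860)
C(w) = -860 - w
m(X) = 179*√X
z = 1432*√14 (z = 4*(179*√56) = 4*(179*(2*√14)) = 4*(358*√14) = 1432*√14 ≈ 5358.1)
√(C(-207) + z) = √((-860 - 1*(-207)) + 1432*√14) = √((-860 + 207) + 1432*√14) = √(-653 + 1432*√14)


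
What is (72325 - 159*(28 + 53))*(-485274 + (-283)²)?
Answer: -24086627510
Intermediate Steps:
(72325 - 159*(28 + 53))*(-485274 + (-283)²) = (72325 - 159*81)*(-485274 + 80089) = (72325 - 12879)*(-405185) = 59446*(-405185) = -24086627510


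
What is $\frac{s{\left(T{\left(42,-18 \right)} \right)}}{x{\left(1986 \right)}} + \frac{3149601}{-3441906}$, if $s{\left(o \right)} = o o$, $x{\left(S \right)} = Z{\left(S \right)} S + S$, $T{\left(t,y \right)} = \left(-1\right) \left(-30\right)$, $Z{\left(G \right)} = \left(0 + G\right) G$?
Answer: $- \frac{105433219990013}{115218174634578} \approx -0.91507$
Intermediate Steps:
$Z{\left(G \right)} = G^{2}$ ($Z{\left(G \right)} = G G = G^{2}$)
$T{\left(t,y \right)} = 30$
$x{\left(S \right)} = S + S^{3}$ ($x{\left(S \right)} = S^{2} S + S = S^{3} + S = S + S^{3}$)
$s{\left(o \right)} = o^{2}$
$\frac{s{\left(T{\left(42,-18 \right)} \right)}}{x{\left(1986 \right)}} + \frac{3149601}{-3441906} = \frac{30^{2}}{1986 + 1986^{3}} + \frac{3149601}{-3441906} = \frac{900}{1986 + 7833173256} + 3149601 \left(- \frac{1}{3441906}\right) = \frac{900}{7833175242} - \frac{80759}{88254} = 900 \cdot \frac{1}{7833175242} - \frac{80759}{88254} = \frac{150}{1305529207} - \frac{80759}{88254} = - \frac{105433219990013}{115218174634578}$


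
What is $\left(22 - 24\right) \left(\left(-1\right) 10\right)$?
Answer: $20$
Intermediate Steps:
$\left(22 - 24\right) \left(\left(-1\right) 10\right) = \left(-2\right) \left(-10\right) = 20$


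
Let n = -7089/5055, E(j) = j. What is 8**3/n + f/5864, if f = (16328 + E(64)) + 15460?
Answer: -1245930951/3464158 ≈ -359.66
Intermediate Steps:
n = -2363/1685 (n = -7089*1/5055 = -2363/1685 ≈ -1.4024)
f = 31852 (f = (16328 + 64) + 15460 = 16392 + 15460 = 31852)
8**3/n + f/5864 = 8**3/(-2363/1685) + 31852/5864 = 512*(-1685/2363) + 31852*(1/5864) = -862720/2363 + 7963/1466 = -1245930951/3464158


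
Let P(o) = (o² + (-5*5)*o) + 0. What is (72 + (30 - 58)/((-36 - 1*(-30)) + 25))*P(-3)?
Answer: 112560/19 ≈ 5924.2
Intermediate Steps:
P(o) = o² - 25*o (P(o) = (o² - 25*o) + 0 = o² - 25*o)
(72 + (30 - 58)/((-36 - 1*(-30)) + 25))*P(-3) = (72 + (30 - 58)/((-36 - 1*(-30)) + 25))*(-3*(-25 - 3)) = (72 - 28/((-36 + 30) + 25))*(-3*(-28)) = (72 - 28/(-6 + 25))*84 = (72 - 28/19)*84 = (1340/19)*84 = 112560/19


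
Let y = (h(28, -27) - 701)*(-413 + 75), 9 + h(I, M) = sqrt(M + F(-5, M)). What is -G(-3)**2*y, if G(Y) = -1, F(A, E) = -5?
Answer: -239980 + 1352*I*sqrt(2) ≈ -2.3998e+5 + 1912.0*I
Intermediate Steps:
h(I, M) = -9 + sqrt(-5 + M) (h(I, M) = -9 + sqrt(M - 5) = -9 + sqrt(-5 + M))
y = 239980 - 1352*I*sqrt(2) (y = ((-9 + sqrt(-5 - 27)) - 701)*(-413 + 75) = ((-9 + sqrt(-32)) - 701)*(-338) = ((-9 + 4*I*sqrt(2)) - 701)*(-338) = (-710 + 4*I*sqrt(2))*(-338) = 239980 - 1352*I*sqrt(2) ≈ 2.3998e+5 - 1912.0*I)
-G(-3)**2*y = -(-1)**2*(239980 - 1352*I*sqrt(2)) = -(239980 - 1352*I*sqrt(2)) = -239980 + 1352*I*sqrt(2)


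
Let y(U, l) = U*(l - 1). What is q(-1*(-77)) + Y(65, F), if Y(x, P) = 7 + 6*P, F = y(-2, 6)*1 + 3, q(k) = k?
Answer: 42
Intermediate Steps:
y(U, l) = U*(-1 + l)
F = -7 (F = -2*(-1 + 6)*1 + 3 = -2*5*1 + 3 = -10*1 + 3 = -10 + 3 = -7)
q(-1*(-77)) + Y(65, F) = -1*(-77) + (7 + 6*(-7)) = 77 + (7 - 42) = 77 - 35 = 42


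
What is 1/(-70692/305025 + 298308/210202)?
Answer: 10686144175/12688632986 ≈ 0.84218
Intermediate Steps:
1/(-70692/305025 + 298308/210202) = 1/(-70692*1/305025 + 298308*(1/210202)) = 1/(-23564/101675 + 149154/105101) = 1/(12688632986/10686144175) = 10686144175/12688632986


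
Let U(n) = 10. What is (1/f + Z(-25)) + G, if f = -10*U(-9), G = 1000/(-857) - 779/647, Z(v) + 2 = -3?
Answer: -409254279/55447900 ≈ -7.3809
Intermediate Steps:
Z(v) = -5 (Z(v) = -2 - 3 = -5)
G = -1314603/554479 (G = 1000*(-1/857) - 779*1/647 = -1000/857 - 779/647 = -1314603/554479 ≈ -2.3709)
f = -100 (f = -10*10 = -100)
(1/f + Z(-25)) + G = (1/(-100) - 5) - 1314603/554479 = (-1/100 - 5) - 1314603/554479 = -501/100 - 1314603/554479 = -409254279/55447900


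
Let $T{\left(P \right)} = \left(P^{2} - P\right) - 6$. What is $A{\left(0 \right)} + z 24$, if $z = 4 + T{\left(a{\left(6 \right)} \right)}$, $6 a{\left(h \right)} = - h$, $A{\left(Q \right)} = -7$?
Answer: $-7$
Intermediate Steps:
$a{\left(h \right)} = - \frac{h}{6}$ ($a{\left(h \right)} = \frac{\left(-1\right) h}{6} = - \frac{h}{6}$)
$T{\left(P \right)} = -6 + P^{2} - P$
$z = 0$ ($z = 4 - \left(6 - 1 - 1\right) = 4 - \left(5 - 1\right) = 4 + \left(-6 + 1 + 1\right) = 4 - 4 = 0$)
$A{\left(0 \right)} + z 24 = -7 + 0 \cdot 24 = -7 + 0 = -7$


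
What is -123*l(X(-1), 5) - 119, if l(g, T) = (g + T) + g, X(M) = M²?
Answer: -980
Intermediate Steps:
l(g, T) = T + 2*g (l(g, T) = (T + g) + g = T + 2*g)
-123*l(X(-1), 5) - 119 = -123*(5 + 2*(-1)²) - 119 = -123*(5 + 2*1) - 119 = -123*(5 + 2) - 119 = -123*7 - 119 = -861 - 119 = -980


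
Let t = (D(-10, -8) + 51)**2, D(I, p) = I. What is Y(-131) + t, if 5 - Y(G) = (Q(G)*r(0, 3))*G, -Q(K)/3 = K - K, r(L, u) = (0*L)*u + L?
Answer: 1686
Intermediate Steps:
r(L, u) = L (r(L, u) = 0*u + L = 0 + L = L)
Q(K) = 0 (Q(K) = -3*(K - K) = -3*0 = 0)
t = 1681 (t = (-10 + 51)**2 = 41**2 = 1681)
Y(G) = 5 (Y(G) = 5 - 0*0*G = 5 - 0*G = 5 - 1*0 = 5 + 0 = 5)
Y(-131) + t = 5 + 1681 = 1686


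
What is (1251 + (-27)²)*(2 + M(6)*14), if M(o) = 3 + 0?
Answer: 87120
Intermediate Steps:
M(o) = 3
(1251 + (-27)²)*(2 + M(6)*14) = (1251 + (-27)²)*(2 + 3*14) = (1251 + 729)*(2 + 42) = 1980*44 = 87120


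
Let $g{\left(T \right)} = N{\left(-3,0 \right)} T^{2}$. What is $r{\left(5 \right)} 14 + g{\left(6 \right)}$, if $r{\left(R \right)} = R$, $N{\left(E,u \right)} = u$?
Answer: $70$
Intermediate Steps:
$g{\left(T \right)} = 0$ ($g{\left(T \right)} = 0 T^{2} = 0$)
$r{\left(5 \right)} 14 + g{\left(6 \right)} = 5 \cdot 14 + 0 = 70 + 0 = 70$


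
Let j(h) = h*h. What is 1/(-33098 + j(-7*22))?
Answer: -1/9382 ≈ -0.00010659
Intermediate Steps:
j(h) = h²
1/(-33098 + j(-7*22)) = 1/(-33098 + (-7*22)²) = 1/(-33098 + (-154)²) = 1/(-33098 + 23716) = 1/(-9382) = -1/9382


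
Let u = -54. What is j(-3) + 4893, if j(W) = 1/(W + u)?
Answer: 278900/57 ≈ 4893.0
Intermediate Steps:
j(W) = 1/(-54 + W) (j(W) = 1/(W - 54) = 1/(-54 + W))
j(-3) + 4893 = 1/(-54 - 3) + 4893 = 1/(-57) + 4893 = -1/57 + 4893 = 278900/57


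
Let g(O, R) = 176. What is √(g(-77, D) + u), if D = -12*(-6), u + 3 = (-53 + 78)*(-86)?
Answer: I*√1977 ≈ 44.463*I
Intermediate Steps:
u = -2153 (u = -3 + (-53 + 78)*(-86) = -3 + 25*(-86) = -3 - 2150 = -2153)
D = 72
√(g(-77, D) + u) = √(176 - 2153) = √(-1977) = I*√1977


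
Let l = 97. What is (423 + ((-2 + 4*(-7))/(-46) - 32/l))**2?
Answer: 891951802624/4977361 ≈ 1.7920e+5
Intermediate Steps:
(423 + ((-2 + 4*(-7))/(-46) - 32/l))**2 = (423 + ((-2 + 4*(-7))/(-46) - 32/97))**2 = (423 + ((-2 - 28)*(-1/46) - 32*1/97))**2 = (423 + (-30*(-1/46) - 32/97))**2 = (423 + (15/23 - 32/97))**2 = (423 + 719/2231)**2 = (944432/2231)**2 = 891951802624/4977361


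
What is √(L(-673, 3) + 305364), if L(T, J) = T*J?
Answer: 9*√3745 ≈ 550.77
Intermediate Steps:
L(T, J) = J*T
√(L(-673, 3) + 305364) = √(3*(-673) + 305364) = √(-2019 + 305364) = √303345 = 9*√3745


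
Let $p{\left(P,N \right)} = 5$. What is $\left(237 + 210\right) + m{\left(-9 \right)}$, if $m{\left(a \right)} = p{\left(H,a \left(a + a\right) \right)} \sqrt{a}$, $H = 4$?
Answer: $447 + 15 i \approx 447.0 + 15.0 i$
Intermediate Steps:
$m{\left(a \right)} = 5 \sqrt{a}$
$\left(237 + 210\right) + m{\left(-9 \right)} = \left(237 + 210\right) + 5 \sqrt{-9} = 447 + 5 \cdot 3 i = 447 + 15 i$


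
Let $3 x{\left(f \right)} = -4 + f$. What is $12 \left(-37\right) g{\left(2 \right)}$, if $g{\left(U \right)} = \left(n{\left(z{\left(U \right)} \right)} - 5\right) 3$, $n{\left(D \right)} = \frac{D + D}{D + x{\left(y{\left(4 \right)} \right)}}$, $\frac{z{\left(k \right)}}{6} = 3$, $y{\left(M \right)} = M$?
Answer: $3996$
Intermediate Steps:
$x{\left(f \right)} = - \frac{4}{3} + \frac{f}{3}$ ($x{\left(f \right)} = \frac{-4 + f}{3} = - \frac{4}{3} + \frac{f}{3}$)
$z{\left(k \right)} = 18$ ($z{\left(k \right)} = 6 \cdot 3 = 18$)
$n{\left(D \right)} = 2$ ($n{\left(D \right)} = \frac{D + D}{D + \left(- \frac{4}{3} + \frac{1}{3} \cdot 4\right)} = \frac{2 D}{D + \left(- \frac{4}{3} + \frac{4}{3}\right)} = \frac{2 D}{D + 0} = \frac{2 D}{D} = 2$)
$g{\left(U \right)} = -9$ ($g{\left(U \right)} = \left(2 - 5\right) 3 = \left(-3\right) 3 = -9$)
$12 \left(-37\right) g{\left(2 \right)} = 12 \left(-37\right) \left(-9\right) = \left(-444\right) \left(-9\right) = 3996$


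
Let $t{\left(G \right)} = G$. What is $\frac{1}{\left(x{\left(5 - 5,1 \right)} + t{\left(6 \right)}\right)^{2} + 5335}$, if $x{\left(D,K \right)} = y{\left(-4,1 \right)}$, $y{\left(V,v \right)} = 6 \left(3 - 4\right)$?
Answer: $\frac{1}{5335} \approx 0.00018744$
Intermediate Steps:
$y{\left(V,v \right)} = -6$ ($y{\left(V,v \right)} = 6 \left(-1\right) = -6$)
$x{\left(D,K \right)} = -6$
$\frac{1}{\left(x{\left(5 - 5,1 \right)} + t{\left(6 \right)}\right)^{2} + 5335} = \frac{1}{\left(-6 + 6\right)^{2} + 5335} = \frac{1}{0^{2} + 5335} = \frac{1}{0 + 5335} = \frac{1}{5335}$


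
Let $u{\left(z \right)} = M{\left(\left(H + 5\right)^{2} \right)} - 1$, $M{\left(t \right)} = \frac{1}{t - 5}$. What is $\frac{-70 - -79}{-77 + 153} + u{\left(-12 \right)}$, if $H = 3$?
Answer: $- \frac{3877}{4484} \approx -0.86463$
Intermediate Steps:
$M{\left(t \right)} = \frac{1}{-5 + t}$
$u{\left(z \right)} = - \frac{58}{59}$ ($u{\left(z \right)} = \frac{1}{-5 + \left(3 + 5\right)^{2}} - 1 = \frac{1}{-5 + 8^{2}} - 1 = \frac{1}{-5 + 64} - 1 = \frac{1}{59} - 1 = - \frac{58}{59}$)
$\frac{-70 - -79}{-77 + 153} + u{\left(-12 \right)} = \frac{-70 - -79}{-77 + 153} - \frac{58}{59} = \frac{-70 + 79}{76} - \frac{58}{59} = 9 \cdot \frac{1}{76} - \frac{58}{59} = \frac{9}{76} - \frac{58}{59} = - \frac{3877}{4484}$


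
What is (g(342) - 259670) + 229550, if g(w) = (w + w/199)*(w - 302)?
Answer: -3257880/199 ≈ -16371.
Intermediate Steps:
g(w) = 200*w*(-302 + w)/199 (g(w) = (w + w*(1/199))*(-302 + w) = (w + w/199)*(-302 + w) = (200*w/199)*(-302 + w) = 200*w*(-302 + w)/199)
(g(342) - 259670) + 229550 = ((200/199)*342*(-302 + 342) - 259670) + 229550 = ((200/199)*342*40 - 259670) + 229550 = (2736000/199 - 259670) + 229550 = -48938330/199 + 229550 = -3257880/199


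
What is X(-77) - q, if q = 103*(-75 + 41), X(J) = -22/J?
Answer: 24516/7 ≈ 3502.3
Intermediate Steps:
q = -3502 (q = 103*(-34) = -3502)
X(-77) - q = -22/(-77) - 1*(-3502) = -22*(-1/77) + 3502 = 2/7 + 3502 = 24516/7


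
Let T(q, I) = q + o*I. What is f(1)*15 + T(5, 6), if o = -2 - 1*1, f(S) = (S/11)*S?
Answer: -128/11 ≈ -11.636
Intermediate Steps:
f(S) = S²/11 (f(S) = (S*(1/11))*S = (S/11)*S = S²/11)
o = -3 (o = -2 - 1 = -3)
T(q, I) = q - 3*I
f(1)*15 + T(5, 6) = ((1/11)*1²)*15 + (5 - 3*6) = ((1/11)*1)*15 + (5 - 18) = (1/11)*15 - 13 = 15/11 - 13 = -128/11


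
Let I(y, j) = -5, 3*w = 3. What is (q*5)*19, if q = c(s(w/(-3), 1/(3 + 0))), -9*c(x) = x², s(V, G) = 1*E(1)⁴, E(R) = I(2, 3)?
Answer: -37109375/9 ≈ -4.1233e+6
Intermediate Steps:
w = 1 (w = (⅓)*3 = 1)
E(R) = -5
s(V, G) = 625 (s(V, G) = 1*(-5)⁴ = 1*625 = 625)
c(x) = -x²/9
q = -390625/9 (q = -⅑*625² = -⅑*390625 = -390625/9 ≈ -43403.)
(q*5)*19 = -390625/9*5*19 = -1953125/9*19 = -37109375/9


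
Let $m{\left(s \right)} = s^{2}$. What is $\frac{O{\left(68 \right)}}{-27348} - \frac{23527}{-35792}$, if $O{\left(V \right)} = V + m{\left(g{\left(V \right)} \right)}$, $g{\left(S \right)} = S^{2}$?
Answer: $- \frac{63720102271}{81569968} \approx -781.17$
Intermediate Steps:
$O{\left(V \right)} = V + V^{4}$ ($O{\left(V \right)} = V + \left(V^{2}\right)^{2} = V + V^{4}$)
$\frac{O{\left(68 \right)}}{-27348} - \frac{23527}{-35792} = \frac{68 + 68^{4}}{-27348} - \frac{23527}{-35792} = \left(68 + 21381376\right) \left(- \frac{1}{27348}\right) - - \frac{23527}{35792} = 21381444 \left(- \frac{1}{27348}\right) + \frac{23527}{35792} = - \frac{1781787}{2279} + \frac{23527}{35792} = - \frac{63720102271}{81569968}$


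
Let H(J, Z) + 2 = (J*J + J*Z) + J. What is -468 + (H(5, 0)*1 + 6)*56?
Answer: 1436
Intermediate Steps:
H(J, Z) = -2 + J + J**2 + J*Z (H(J, Z) = -2 + ((J*J + J*Z) + J) = -2 + ((J**2 + J*Z) + J) = -2 + (J + J**2 + J*Z) = -2 + J + J**2 + J*Z)
-468 + (H(5, 0)*1 + 6)*56 = -468 + ((-2 + 5 + 5**2 + 5*0)*1 + 6)*56 = -468 + ((-2 + 5 + 25 + 0)*1 + 6)*56 = -468 + (28*1 + 6)*56 = -468 + (28 + 6)*56 = -468 + 34*56 = -468 + 1904 = 1436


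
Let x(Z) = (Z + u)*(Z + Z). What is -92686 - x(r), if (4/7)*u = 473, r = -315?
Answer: 460693/2 ≈ 2.3035e+5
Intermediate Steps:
u = 3311/4 (u = (7/4)*473 = 3311/4 ≈ 827.75)
x(Z) = 2*Z*(3311/4 + Z) (x(Z) = (Z + 3311/4)*(Z + Z) = (3311/4 + Z)*(2*Z) = 2*Z*(3311/4 + Z))
-92686 - x(r) = -92686 - (-315)*(3311 + 4*(-315))/2 = -92686 - (-315)*(3311 - 1260)/2 = -92686 - (-315)*2051/2 = -92686 - 1*(-646065/2) = -92686 + 646065/2 = 460693/2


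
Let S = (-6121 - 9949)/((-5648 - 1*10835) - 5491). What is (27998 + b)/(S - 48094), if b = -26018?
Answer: -7251420/176133581 ≈ -0.041170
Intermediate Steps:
S = 8035/10987 (S = -16070/((-5648 - 10835) - 5491) = -16070/(-16483 - 5491) = -16070/(-21974) = -16070*(-1/21974) = 8035/10987 ≈ 0.73132)
(27998 + b)/(S - 48094) = (27998 - 26018)/(8035/10987 - 48094) = 1980/(-528400743/10987) = 1980*(-10987/528400743) = -7251420/176133581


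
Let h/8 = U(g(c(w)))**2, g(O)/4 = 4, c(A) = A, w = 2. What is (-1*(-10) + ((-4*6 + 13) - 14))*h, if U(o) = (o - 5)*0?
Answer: 0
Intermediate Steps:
g(O) = 16 (g(O) = 4*4 = 16)
U(o) = 0 (U(o) = (-5 + o)*0 = 0)
h = 0 (h = 8*0**2 = 8*0 = 0)
(-1*(-10) + ((-4*6 + 13) - 14))*h = (-1*(-10) + ((-4*6 + 13) - 14))*0 = (10 + ((-24 + 13) - 14))*0 = (10 + (-11 - 14))*0 = (10 - 25)*0 = -15*0 = 0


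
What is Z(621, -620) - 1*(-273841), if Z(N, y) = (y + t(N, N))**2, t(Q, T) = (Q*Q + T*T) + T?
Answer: 594877739930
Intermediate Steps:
t(Q, T) = T + Q**2 + T**2 (t(Q, T) = (Q**2 + T**2) + T = T + Q**2 + T**2)
Z(N, y) = (N + y + 2*N**2)**2 (Z(N, y) = (y + (N + N**2 + N**2))**2 = (y + (N + 2*N**2))**2 = (N + y + 2*N**2)**2)
Z(621, -620) - 1*(-273841) = (621 - 620 + 2*621**2)**2 - 1*(-273841) = (621 - 620 + 2*385641)**2 + 273841 = (621 - 620 + 771282)**2 + 273841 = 771283**2 + 273841 = 594877466089 + 273841 = 594877739930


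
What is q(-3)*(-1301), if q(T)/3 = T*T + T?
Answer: -23418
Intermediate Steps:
q(T) = 3*T + 3*T**2 (q(T) = 3*(T*T + T) = 3*(T**2 + T) = 3*(T + T**2) = 3*T + 3*T**2)
q(-3)*(-1301) = (3*(-3)*(1 - 3))*(-1301) = (3*(-3)*(-2))*(-1301) = 18*(-1301) = -23418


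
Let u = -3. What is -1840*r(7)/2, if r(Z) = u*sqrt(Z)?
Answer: 2760*sqrt(7) ≈ 7302.3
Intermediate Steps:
r(Z) = -3*sqrt(Z)
-1840*r(7)/2 = -1840*(-3*sqrt(7))/2 = -(-2760)*sqrt(7) = 2760*sqrt(7)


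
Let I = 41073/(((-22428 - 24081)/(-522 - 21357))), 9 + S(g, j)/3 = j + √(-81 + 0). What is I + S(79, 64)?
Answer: 302103384/15503 + 27*I ≈ 19487.0 + 27.0*I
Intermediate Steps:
S(g, j) = -27 + 3*j + 27*I (S(g, j) = -27 + 3*(j + √(-81 + 0)) = -27 + 3*(j + √(-81)) = -27 + 3*(j + 9*I) = -27 + (3*j + 27*I) = -27 + 3*j + 27*I)
I = 299545389/15503 (I = 41073/((-46509/(-21879))) = 41073/((-46509*(-1/21879))) = 41073/(15503/7293) = 41073*(7293/15503) = 299545389/15503 ≈ 19322.)
I + S(79, 64) = 299545389/15503 + (-27 + 3*64 + 27*I) = 299545389/15503 + (-27 + 192 + 27*I) = 299545389/15503 + (165 + 27*I) = 302103384/15503 + 27*I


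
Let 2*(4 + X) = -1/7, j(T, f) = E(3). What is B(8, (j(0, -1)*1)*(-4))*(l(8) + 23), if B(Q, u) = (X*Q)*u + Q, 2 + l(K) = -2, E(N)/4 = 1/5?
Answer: 74632/35 ≈ 2132.3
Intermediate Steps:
E(N) = 4/5
j(T, f) = 4/5
X = -57/14 (X = -4 + (-1/7)/2 = -4 + (-1*1/7)/2 = -4 + (1/2)*(-1/7) = -4 - 1/14 = -57/14 ≈ -4.0714)
l(K) = -4 (l(K) = -2 - 2 = -4)
B(Q, u) = Q - 57*Q*u/14 (B(Q, u) = (-57*Q/14)*u + Q = -57*Q*u/14 + Q = Q - 57*Q*u/14)
B(8, (j(0, -1)*1)*(-4))*(l(8) + 23) = ((1/14)*8*(14 - 57*(4/5)*1*(-4)))*(-4 + 23) = ((1/14)*8*(14 - 228*(-4)/5))*19 = ((1/14)*8*(14 - 57*(-16/5)))*19 = ((1/14)*8*(14 + 912/5))*19 = ((1/14)*8*(982/5))*19 = (3928/35)*19 = 74632/35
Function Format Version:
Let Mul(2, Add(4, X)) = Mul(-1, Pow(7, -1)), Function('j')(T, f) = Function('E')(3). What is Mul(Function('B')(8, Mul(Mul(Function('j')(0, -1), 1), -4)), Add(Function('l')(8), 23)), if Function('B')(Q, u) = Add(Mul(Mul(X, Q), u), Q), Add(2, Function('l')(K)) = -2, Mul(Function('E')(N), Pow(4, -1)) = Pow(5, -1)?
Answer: Rational(74632, 35) ≈ 2132.3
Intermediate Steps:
Function('E')(N) = Rational(4, 5) (Function('E')(N) = Mul(4, Pow(5, -1)) = Mul(4, Rational(1, 5)) = Rational(4, 5))
Function('j')(T, f) = Rational(4, 5)
X = Rational(-57, 14) (X = Add(-4, Mul(Rational(1, 2), Mul(-1, Pow(7, -1)))) = Add(-4, Mul(Rational(1, 2), Mul(-1, Rational(1, 7)))) = Add(-4, Mul(Rational(1, 2), Rational(-1, 7))) = Add(-4, Rational(-1, 14)) = Rational(-57, 14) ≈ -4.0714)
Function('l')(K) = -4 (Function('l')(K) = Add(-2, -2) = -4)
Function('B')(Q, u) = Add(Q, Mul(Rational(-57, 14), Q, u)) (Function('B')(Q, u) = Add(Mul(Mul(Rational(-57, 14), Q), u), Q) = Add(Mul(Rational(-57, 14), Q, u), Q) = Add(Q, Mul(Rational(-57, 14), Q, u)))
Mul(Function('B')(8, Mul(Mul(Function('j')(0, -1), 1), -4)), Add(Function('l')(8), 23)) = Mul(Mul(Rational(1, 14), 8, Add(14, Mul(-57, Mul(Mul(Rational(4, 5), 1), -4)))), Add(-4, 23)) = Mul(Mul(Rational(1, 14), 8, Add(14, Mul(-57, Mul(Rational(4, 5), -4)))), 19) = Mul(Mul(Rational(1, 14), 8, Add(14, Mul(-57, Rational(-16, 5)))), 19) = Mul(Mul(Rational(1, 14), 8, Add(14, Rational(912, 5))), 19) = Mul(Mul(Rational(1, 14), 8, Rational(982, 5)), 19) = Mul(Rational(3928, 35), 19) = Rational(74632, 35)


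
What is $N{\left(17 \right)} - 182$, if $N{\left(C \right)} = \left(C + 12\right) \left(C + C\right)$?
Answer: $804$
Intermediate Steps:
$N{\left(C \right)} = 2 C \left(12 + C\right)$ ($N{\left(C \right)} = \left(12 + C\right) 2 C = 2 C \left(12 + C\right)$)
$N{\left(17 \right)} - 182 = 2 \cdot 17 \left(12 + 17\right) - 182 = 2 \cdot 17 \cdot 29 - 182 = 986 - 182 = 804$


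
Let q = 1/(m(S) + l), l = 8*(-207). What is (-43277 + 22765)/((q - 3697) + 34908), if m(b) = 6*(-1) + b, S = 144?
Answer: -31137216/47378297 ≈ -0.65720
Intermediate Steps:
m(b) = -6 + b
l = -1656
q = -1/1518 (q = 1/((-6 + 144) - 1656) = 1/(138 - 1656) = 1/(-1518) = -1/1518 ≈ -0.00065876)
(-43277 + 22765)/((q - 3697) + 34908) = (-43277 + 22765)/((-1/1518 - 3697) + 34908) = -20512/(-5612047/1518 + 34908) = -20512/47378297/1518 = -20512*1518/47378297 = -31137216/47378297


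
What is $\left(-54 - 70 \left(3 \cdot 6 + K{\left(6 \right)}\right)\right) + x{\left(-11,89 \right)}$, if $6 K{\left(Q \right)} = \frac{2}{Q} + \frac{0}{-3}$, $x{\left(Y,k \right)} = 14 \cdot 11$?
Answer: $- \frac{10475}{9} \approx -1163.9$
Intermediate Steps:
$x{\left(Y,k \right)} = 154$
$K{\left(Q \right)} = \frac{1}{3 Q}$ ($K{\left(Q \right)} = \frac{\frac{2}{Q} + \frac{0}{-3}}{6} = \frac{\frac{2}{Q} + 0 \left(- \frac{1}{3}\right)}{6} = \frac{\frac{2}{Q} + 0}{6} = \frac{2 \frac{1}{Q}}{6} = \frac{1}{3 Q}$)
$\left(-54 - 70 \left(3 \cdot 6 + K{\left(6 \right)}\right)\right) + x{\left(-11,89 \right)} = \left(-54 - 70 \left(3 \cdot 6 + \frac{1}{3 \cdot 6}\right)\right) + 154 = \left(-54 - 70 \left(18 + \frac{1}{3} \cdot \frac{1}{6}\right)\right) + 154 = \left(-54 - 70 \left(18 + \frac{1}{18}\right)\right) + 154 = \left(-54 - \frac{11375}{9}\right) + 154 = - \frac{11861}{9} + 154 = - \frac{10475}{9}$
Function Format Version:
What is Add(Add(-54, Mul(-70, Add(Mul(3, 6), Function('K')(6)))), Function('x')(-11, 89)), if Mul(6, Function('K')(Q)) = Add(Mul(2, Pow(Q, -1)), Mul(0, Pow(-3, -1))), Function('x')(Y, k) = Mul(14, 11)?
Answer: Rational(-10475, 9) ≈ -1163.9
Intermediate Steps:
Function('x')(Y, k) = 154
Function('K')(Q) = Mul(Rational(1, 3), Pow(Q, -1)) (Function('K')(Q) = Mul(Rational(1, 6), Add(Mul(2, Pow(Q, -1)), Mul(0, Pow(-3, -1)))) = Mul(Rational(1, 6), Add(Mul(2, Pow(Q, -1)), Mul(0, Rational(-1, 3)))) = Mul(Rational(1, 6), Add(Mul(2, Pow(Q, -1)), 0)) = Mul(Rational(1, 6), Mul(2, Pow(Q, -1))) = Mul(Rational(1, 3), Pow(Q, -1)))
Add(Add(-54, Mul(-70, Add(Mul(3, 6), Function('K')(6)))), Function('x')(-11, 89)) = Add(Add(-54, Mul(-70, Add(Mul(3, 6), Mul(Rational(1, 3), Pow(6, -1))))), 154) = Add(Add(-54, Mul(-70, Add(18, Mul(Rational(1, 3), Rational(1, 6))))), 154) = Add(Add(-54, Mul(-70, Add(18, Rational(1, 18)))), 154) = Add(Add(-54, Mul(-70, Rational(325, 18))), 154) = Add(Add(-54, Rational(-11375, 9)), 154) = Add(Rational(-11861, 9), 154) = Rational(-10475, 9)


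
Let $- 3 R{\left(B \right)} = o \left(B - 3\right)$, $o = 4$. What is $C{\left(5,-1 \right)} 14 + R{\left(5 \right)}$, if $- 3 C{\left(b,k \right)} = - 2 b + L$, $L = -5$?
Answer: $\frac{202}{3} \approx 67.333$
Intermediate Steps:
$R{\left(B \right)} = 4 - \frac{4 B}{3}$ ($R{\left(B \right)} = - \frac{4 \left(B - 3\right)}{3} = - \frac{4 \left(-3 + B\right)}{3} = - \frac{-12 + 4 B}{3} = 4 - \frac{4 B}{3}$)
$C{\left(b,k \right)} = \frac{5}{3} + \frac{2 b}{3}$ ($C{\left(b,k \right)} = - \frac{- 2 b - 5}{3} = - \frac{-5 - 2 b}{3} = \frac{5}{3} + \frac{2 b}{3}$)
$C{\left(5,-1 \right)} 14 + R{\left(5 \right)} = \left(\frac{5}{3} + \frac{2}{3} \cdot 5\right) 14 + \left(4 - \frac{20}{3}\right) = \left(\frac{5}{3} + \frac{10}{3}\right) 14 + \left(4 - \frac{20}{3}\right) = 5 \cdot 14 - \frac{8}{3} = 70 - \frac{8}{3} = \frac{202}{3}$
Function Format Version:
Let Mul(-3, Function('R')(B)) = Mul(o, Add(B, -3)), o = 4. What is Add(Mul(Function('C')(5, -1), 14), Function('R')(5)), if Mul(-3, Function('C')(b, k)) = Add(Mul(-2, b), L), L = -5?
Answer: Rational(202, 3) ≈ 67.333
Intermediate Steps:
Function('R')(B) = Add(4, Mul(Rational(-4, 3), B)) (Function('R')(B) = Mul(Rational(-1, 3), Mul(4, Add(B, -3))) = Mul(Rational(-1, 3), Mul(4, Add(-3, B))) = Mul(Rational(-1, 3), Add(-12, Mul(4, B))) = Add(4, Mul(Rational(-4, 3), B)))
Function('C')(b, k) = Add(Rational(5, 3), Mul(Rational(2, 3), b)) (Function('C')(b, k) = Mul(Rational(-1, 3), Add(Mul(-2, b), -5)) = Mul(Rational(-1, 3), Add(-5, Mul(-2, b))) = Add(Rational(5, 3), Mul(Rational(2, 3), b)))
Add(Mul(Function('C')(5, -1), 14), Function('R')(5)) = Add(Mul(Add(Rational(5, 3), Mul(Rational(2, 3), 5)), 14), Add(4, Mul(Rational(-4, 3), 5))) = Add(Mul(Add(Rational(5, 3), Rational(10, 3)), 14), Add(4, Rational(-20, 3))) = Add(Mul(5, 14), Rational(-8, 3)) = Add(70, Rational(-8, 3)) = Rational(202, 3)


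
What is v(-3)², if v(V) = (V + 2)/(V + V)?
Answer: 1/36 ≈ 0.027778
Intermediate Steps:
v(V) = (2 + V)/(2*V) (v(V) = (2 + V)/((2*V)) = (2 + V)*(1/(2*V)) = (2 + V)/(2*V))
v(-3)² = ((½)*(2 - 3)/(-3))² = ((½)*(-⅓)*(-1))² = (⅙)² = 1/36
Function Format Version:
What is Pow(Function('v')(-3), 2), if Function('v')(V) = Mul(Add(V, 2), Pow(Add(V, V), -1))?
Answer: Rational(1, 36) ≈ 0.027778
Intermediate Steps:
Function('v')(V) = Mul(Rational(1, 2), Pow(V, -1), Add(2, V)) (Function('v')(V) = Mul(Add(2, V), Pow(Mul(2, V), -1)) = Mul(Add(2, V), Mul(Rational(1, 2), Pow(V, -1))) = Mul(Rational(1, 2), Pow(V, -1), Add(2, V)))
Pow(Function('v')(-3), 2) = Pow(Mul(Rational(1, 2), Pow(-3, -1), Add(2, -3)), 2) = Pow(Mul(Rational(1, 2), Rational(-1, 3), -1), 2) = Pow(Rational(1, 6), 2) = Rational(1, 36)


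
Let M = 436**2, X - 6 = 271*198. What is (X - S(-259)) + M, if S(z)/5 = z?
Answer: 245055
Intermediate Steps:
S(z) = 5*z
X = 53664 (X = 6 + 271*198 = 6 + 53658 = 53664)
M = 190096
(X - S(-259)) + M = (53664 - 5*(-259)) + 190096 = (53664 - 1*(-1295)) + 190096 = (53664 + 1295) + 190096 = 54959 + 190096 = 245055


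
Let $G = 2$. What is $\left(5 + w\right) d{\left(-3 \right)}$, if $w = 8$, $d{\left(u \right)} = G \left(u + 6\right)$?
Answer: $78$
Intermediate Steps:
$d{\left(u \right)} = 12 + 2 u$ ($d{\left(u \right)} = 2 \left(u + 6\right) = 2 \left(6 + u\right) = 12 + 2 u$)
$\left(5 + w\right) d{\left(-3 \right)} = \left(5 + 8\right) \left(12 + 2 \left(-3\right)\right) = 13 \left(12 - 6\right) = 13 \cdot 6 = 78$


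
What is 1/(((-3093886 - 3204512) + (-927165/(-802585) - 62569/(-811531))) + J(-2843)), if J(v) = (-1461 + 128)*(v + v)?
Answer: 18609217361/23839174740709168 ≈ 7.8061e-7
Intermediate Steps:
J(v) = -2666*v
1/(((-3093886 - 3204512) + (-927165/(-802585) - 62569/(-811531))) + J(-2843)) = 1/(((-3093886 - 3204512) + (-927165/(-802585) - 62569/(-811531))) - 2666*(-2843)) = 1/((-6298398 + (-927165*(-1/802585) - 62569*(-1/811531))) + 7579438) = 1/((-6298398 + (185433/160517 + 62569/811531)) + 7579438) = 1/((-6298398 + 22932573728/18609217361) + 7579438) = 1/(-117208234475513950/18609217361 + 7579438) = 1/(23839174740709168/18609217361) = 18609217361/23839174740709168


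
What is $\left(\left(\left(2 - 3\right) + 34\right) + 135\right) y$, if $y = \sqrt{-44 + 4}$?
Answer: $336 i \sqrt{10} \approx 1062.5 i$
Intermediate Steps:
$y = 2 i \sqrt{10}$ ($y = \sqrt{-40} = 2 i \sqrt{10} \approx 6.3246 i$)
$\left(\left(\left(2 - 3\right) + 34\right) + 135\right) y = \left(\left(\left(2 - 3\right) + 34\right) + 135\right) 2 i \sqrt{10} = \left(\left(-1 + 34\right) + 135\right) 2 i \sqrt{10} = \left(33 + 135\right) 2 i \sqrt{10} = 168 \cdot 2 i \sqrt{10} = 336 i \sqrt{10}$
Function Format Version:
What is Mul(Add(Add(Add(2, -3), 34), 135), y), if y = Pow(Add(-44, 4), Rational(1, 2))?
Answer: Mul(336, I, Pow(10, Rational(1, 2))) ≈ Mul(1062.5, I)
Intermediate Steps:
y = Mul(2, I, Pow(10, Rational(1, 2))) (y = Pow(-40, Rational(1, 2)) = Mul(2, I, Pow(10, Rational(1, 2))) ≈ Mul(6.3246, I))
Mul(Add(Add(Add(2, -3), 34), 135), y) = Mul(Add(Add(Add(2, -3), 34), 135), Mul(2, I, Pow(10, Rational(1, 2)))) = Mul(Add(Add(-1, 34), 135), Mul(2, I, Pow(10, Rational(1, 2)))) = Mul(Add(33, 135), Mul(2, I, Pow(10, Rational(1, 2)))) = Mul(168, Mul(2, I, Pow(10, Rational(1, 2)))) = Mul(336, I, Pow(10, Rational(1, 2)))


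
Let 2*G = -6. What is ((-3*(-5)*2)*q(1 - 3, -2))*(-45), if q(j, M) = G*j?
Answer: -8100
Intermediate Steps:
G = -3 (G = (½)*(-6) = -3)
q(j, M) = -3*j
((-3*(-5)*2)*q(1 - 3, -2))*(-45) = ((-3*(-5)*2)*(-3*(1 - 3)))*(-45) = ((15*2)*(-3*(-2)))*(-45) = (30*6)*(-45) = 180*(-45) = -8100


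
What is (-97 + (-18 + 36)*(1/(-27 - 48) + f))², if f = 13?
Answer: 11689561/625 ≈ 18703.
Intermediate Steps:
(-97 + (-18 + 36)*(1/(-27 - 48) + f))² = (-97 + (-18 + 36)*(1/(-27 - 48) + 13))² = (-97 + 18*(1/(-75) + 13))² = (-97 + 18*(-1/75 + 13))² = (-97 + 18*(974/75))² = (-97 + 5844/25)² = (3419/25)² = 11689561/625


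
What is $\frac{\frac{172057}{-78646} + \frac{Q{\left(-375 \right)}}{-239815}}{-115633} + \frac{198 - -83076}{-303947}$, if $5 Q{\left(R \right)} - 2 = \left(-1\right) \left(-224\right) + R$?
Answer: $- \frac{129713798278874933859}{473483229997314057850} \approx -0.27396$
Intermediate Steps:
$Q{\left(R \right)} = \frac{226}{5} + \frac{R}{5}$ ($Q{\left(R \right)} = \frac{2}{5} + \frac{\left(-1\right) \left(-224\right) + R}{5} = \frac{2}{5} + \frac{224 + R}{5} = \frac{2}{5} + \left(\frac{224}{5} + \frac{R}{5}\right) = \frac{226}{5} + \frac{R}{5}$)
$\frac{\frac{172057}{-78646} + \frac{Q{\left(-375 \right)}}{-239815}}{-115633} + \frac{198 - -83076}{-303947} = \frac{\frac{172057}{-78646} + \frac{\frac{226}{5} + \frac{1}{5} \left(-375\right)}{-239815}}{-115633} + \frac{198 - -83076}{-303947} = \left(172057 \left(- \frac{1}{78646}\right) + \left(\frac{226}{5} - 75\right) \left(- \frac{1}{239815}\right)\right) \left(- \frac{1}{115633}\right) + \left(198 + 83076\right) \left(- \frac{1}{303947}\right) = \left(- \frac{172057}{78646} - - \frac{149}{1199075}\right) \left(- \frac{1}{115633}\right) + 83274 \left(- \frac{1}{303947}\right) = \left(- \frac{172057}{78646} + \frac{149}{1199075}\right) \left(- \frac{1}{115633}\right) - \frac{83274}{303947} = \left(- \frac{206297529021}{94302452450}\right) \left(- \frac{1}{115633}\right) - \frac{83274}{303947} = \frac{206297529021}{10904475484150850} - \frac{83274}{303947} = - \frac{129713798278874933859}{473483229997314057850}$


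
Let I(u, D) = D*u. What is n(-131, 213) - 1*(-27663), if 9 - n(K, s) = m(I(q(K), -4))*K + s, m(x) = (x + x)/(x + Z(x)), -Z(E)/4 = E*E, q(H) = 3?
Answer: 1345753/49 ≈ 27464.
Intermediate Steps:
Z(E) = -4*E² (Z(E) = -4*E*E = -4*E²)
m(x) = 2*x/(x - 4*x²) (m(x) = (x + x)/(x - 4*x²) = (2*x)/(x - 4*x²) = 2*x/(x - 4*x²))
n(K, s) = 9 - s - 2*K/49 (n(K, s) = 9 - ((-2/(-1 + 4*(-4*3)))*K + s) = 9 - ((-2/(-1 + 4*(-12)))*K + s) = 9 - ((-2/(-1 - 48))*K + s) = 9 - ((-2/(-49))*K + s) = 9 - ((-2*(-1/49))*K + s) = 9 - (2*K/49 + s) = 9 - (s + 2*K/49) = 9 + (-s - 2*K/49) = 9 - s - 2*K/49)
n(-131, 213) - 1*(-27663) = (9 - 1*213 - 2/49*(-131)) - 1*(-27663) = (9 - 213 + 262/49) + 27663 = -9734/49 + 27663 = 1345753/49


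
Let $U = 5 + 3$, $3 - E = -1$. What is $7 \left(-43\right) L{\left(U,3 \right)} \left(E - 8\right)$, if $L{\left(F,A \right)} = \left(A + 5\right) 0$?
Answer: $0$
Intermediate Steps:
$E = 4$ ($E = 3 - -1 = 3 + 1 = 4$)
$U = 8$
$L{\left(F,A \right)} = 0$ ($L{\left(F,A \right)} = \left(5 + A\right) 0 = 0$)
$7 \left(-43\right) L{\left(U,3 \right)} \left(E - 8\right) = 7 \left(-43\right) 0 \left(4 - 8\right) = - 301 \cdot 0 \left(4 - 8\right) = - 301 \cdot 0 \left(-4\right) = \left(-301\right) 0 = 0$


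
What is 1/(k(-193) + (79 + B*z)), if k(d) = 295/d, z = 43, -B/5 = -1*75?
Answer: 193/3127077 ≈ 6.1719e-5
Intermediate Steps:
B = 375 (B = -(-5)*75 = -5*(-75) = 375)
1/(k(-193) + (79 + B*z)) = 1/(295/(-193) + (79 + 375*43)) = 1/(295*(-1/193) + (79 + 16125)) = 1/(-295/193 + 16204) = 1/(3127077/193) = 193/3127077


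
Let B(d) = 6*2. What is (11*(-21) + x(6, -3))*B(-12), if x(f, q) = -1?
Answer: -2784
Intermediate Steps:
B(d) = 12
(11*(-21) + x(6, -3))*B(-12) = (11*(-21) - 1)*12 = (-231 - 1)*12 = -232*12 = -2784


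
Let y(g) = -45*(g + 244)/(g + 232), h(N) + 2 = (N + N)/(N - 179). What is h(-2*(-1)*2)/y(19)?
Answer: 89858/2071125 ≈ 0.043386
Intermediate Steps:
h(N) = -2 + 2*N/(-179 + N) (h(N) = -2 + (N + N)/(N - 179) = -2 + (2*N)/(-179 + N) = -2 + 2*N/(-179 + N))
y(g) = -45*(244 + g)/(232 + g)
h(-2*(-1)*2)/y(19) = (358/(-179 - 2*(-1)*2))/((45*(-244 - 1*19)/(232 + 19))) = (358/(-179 + 2*2))/((45*(-244 - 19)/251)) = (358/(-179 + 4))/((45*(1/251)*(-263))) = (358/(-175))/(-11835/251) = (358*(-1/175))*(-251/11835) = -358/175*(-251/11835) = 89858/2071125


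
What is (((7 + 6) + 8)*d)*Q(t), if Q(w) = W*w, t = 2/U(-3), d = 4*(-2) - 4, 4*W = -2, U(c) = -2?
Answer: -126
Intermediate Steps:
W = -½ (W = (¼)*(-2) = -½ ≈ -0.50000)
d = -12 (d = -8 - 4 = -12)
t = -1 (t = 2/(-2) = 2*(-½) = -1)
Q(w) = -w/2
(((7 + 6) + 8)*d)*Q(t) = (((7 + 6) + 8)*(-12))*(-½*(-1)) = ((13 + 8)*(-12))*(½) = (21*(-12))*(½) = -252*½ = -126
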